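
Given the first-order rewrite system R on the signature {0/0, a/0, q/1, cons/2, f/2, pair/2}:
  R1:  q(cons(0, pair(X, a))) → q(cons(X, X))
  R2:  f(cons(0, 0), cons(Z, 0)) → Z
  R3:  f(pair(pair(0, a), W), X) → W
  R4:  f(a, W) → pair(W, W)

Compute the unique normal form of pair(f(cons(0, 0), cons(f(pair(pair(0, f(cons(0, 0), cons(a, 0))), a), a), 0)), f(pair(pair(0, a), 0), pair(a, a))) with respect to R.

1. pair(f(cons(0, 0), cons(f(pair(pair(0, f(cons(0, 0), cons(a, 0))), a), a), 0)), f(pair(pair(0, a), 0), pair(a, a)))  →  pair(f(pair(pair(0, f(cons(0, 0), cons(a, 0))), a), a), f(pair(pair(0, a), 0), pair(a, a)))   [R2 at 1]
2. pair(f(pair(pair(0, f(cons(0, 0), cons(a, 0))), a), a), f(pair(pair(0, a), 0), pair(a, a)))  →  pair(f(pair(pair(0, a), a), a), f(pair(pair(0, a), 0), pair(a, a)))   [R2 at 1.1.1.2]
3. pair(f(pair(pair(0, a), a), a), f(pair(pair(0, a), 0), pair(a, a)))  →  pair(a, f(pair(pair(0, a), 0), pair(a, a)))   [R3 at 1]
4. pair(a, f(pair(pair(0, a), 0), pair(a, a)))  →  pair(a, 0)   [R3 at 2]

pair(a, 0)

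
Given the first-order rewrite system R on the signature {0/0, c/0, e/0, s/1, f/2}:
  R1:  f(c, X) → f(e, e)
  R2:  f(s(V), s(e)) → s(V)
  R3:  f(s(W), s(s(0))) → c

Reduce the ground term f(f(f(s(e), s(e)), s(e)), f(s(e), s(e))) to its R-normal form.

s(e)

1. f(f(f(s(e), s(e)), s(e)), f(s(e), s(e)))  →  f(f(s(e), s(e)), f(s(e), s(e)))   [R2 at 1.1]
2. f(f(s(e), s(e)), f(s(e), s(e)))  →  f(s(e), f(s(e), s(e)))   [R2 at 1]
3. f(s(e), f(s(e), s(e)))  →  f(s(e), s(e))   [R2 at 2]
4. f(s(e), s(e))  →  s(e)   [R2 at ε]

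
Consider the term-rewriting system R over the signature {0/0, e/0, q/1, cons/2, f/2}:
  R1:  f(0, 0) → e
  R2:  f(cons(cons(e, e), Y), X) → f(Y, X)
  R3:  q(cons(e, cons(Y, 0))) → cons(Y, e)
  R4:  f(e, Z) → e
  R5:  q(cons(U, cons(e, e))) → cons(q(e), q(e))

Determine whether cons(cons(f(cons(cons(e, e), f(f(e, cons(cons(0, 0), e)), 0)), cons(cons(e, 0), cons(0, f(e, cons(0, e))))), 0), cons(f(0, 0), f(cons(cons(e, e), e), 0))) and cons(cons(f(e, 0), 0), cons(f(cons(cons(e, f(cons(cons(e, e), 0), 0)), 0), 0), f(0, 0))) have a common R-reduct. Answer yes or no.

Reduce t₁ = cons(cons(f(cons(cons(e, e), f(f(e, cons(cons(0, 0), e)), 0)), cons(cons(e, 0), cons(0, f(e, cons(0, e))))), 0), cons(f(0, 0), f(cons(cons(e, e), e), 0))):
1. cons(cons(f(cons(cons(e, e), f(f(e, cons(cons(0, 0), e)), 0)), cons(cons(e, 0), cons(0, f(e, cons(0, e))))), 0), cons(f(0, 0), f(cons(cons(e, e), e), 0)))  →  cons(cons(f(f(f(e, cons(cons(0, 0), e)), 0), cons(cons(e, 0), cons(0, f(e, cons(0, e))))), 0), cons(f(0, 0), f(cons(cons(e, e), e), 0)))   [R2 at 1.1]
2. cons(cons(f(f(f(e, cons(cons(0, 0), e)), 0), cons(cons(e, 0), cons(0, f(e, cons(0, e))))), 0), cons(f(0, 0), f(cons(cons(e, e), e), 0)))  →  cons(cons(f(f(e, 0), cons(cons(e, 0), cons(0, f(e, cons(0, e))))), 0), cons(f(0, 0), f(cons(cons(e, e), e), 0)))   [R4 at 1.1.1.1]
3. cons(cons(f(f(e, 0), cons(cons(e, 0), cons(0, f(e, cons(0, e))))), 0), cons(f(0, 0), f(cons(cons(e, e), e), 0)))  →  cons(cons(f(e, cons(cons(e, 0), cons(0, f(e, cons(0, e))))), 0), cons(f(0, 0), f(cons(cons(e, e), e), 0)))   [R4 at 1.1.1]
4. cons(cons(f(e, cons(cons(e, 0), cons(0, f(e, cons(0, e))))), 0), cons(f(0, 0), f(cons(cons(e, e), e), 0)))  →  cons(cons(e, 0), cons(f(0, 0), f(cons(cons(e, e), e), 0)))   [R4 at 1.1]
5. cons(cons(e, 0), cons(f(0, 0), f(cons(cons(e, e), e), 0)))  →  cons(cons(e, 0), cons(e, f(cons(cons(e, e), e), 0)))   [R1 at 2.1]
6. cons(cons(e, 0), cons(e, f(cons(cons(e, e), e), 0)))  →  cons(cons(e, 0), cons(e, f(e, 0)))   [R2 at 2.2]
7. cons(cons(e, 0), cons(e, f(e, 0)))  →  cons(cons(e, 0), cons(e, e))   [R4 at 2.2]

Reduce t₂ = cons(cons(f(e, 0), 0), cons(f(cons(cons(e, f(cons(cons(e, e), 0), 0)), 0), 0), f(0, 0))):
1. cons(cons(f(e, 0), 0), cons(f(cons(cons(e, f(cons(cons(e, e), 0), 0)), 0), 0), f(0, 0)))  →  cons(cons(e, 0), cons(f(cons(cons(e, f(cons(cons(e, e), 0), 0)), 0), 0), f(0, 0)))   [R4 at 1.1]
2. cons(cons(e, 0), cons(f(cons(cons(e, f(cons(cons(e, e), 0), 0)), 0), 0), f(0, 0)))  →  cons(cons(e, 0), cons(f(cons(cons(e, f(0, 0)), 0), 0), f(0, 0)))   [R2 at 2.1.1.1.2]
3. cons(cons(e, 0), cons(f(cons(cons(e, f(0, 0)), 0), 0), f(0, 0)))  →  cons(cons(e, 0), cons(f(cons(cons(e, e), 0), 0), f(0, 0)))   [R1 at 2.1.1.1.2]
4. cons(cons(e, 0), cons(f(cons(cons(e, e), 0), 0), f(0, 0)))  →  cons(cons(e, 0), cons(f(0, 0), f(0, 0)))   [R2 at 2.1]
5. cons(cons(e, 0), cons(f(0, 0), f(0, 0)))  →  cons(cons(e, 0), cons(e, f(0, 0)))   [R1 at 2.1]
6. cons(cons(e, 0), cons(e, f(0, 0)))  →  cons(cons(e, 0), cons(e, e))   [R1 at 2.2]

yes — NF(t₁) = cons(cons(e, 0), cons(e, e)), NF(t₂) = cons(cons(e, 0), cons(e, e))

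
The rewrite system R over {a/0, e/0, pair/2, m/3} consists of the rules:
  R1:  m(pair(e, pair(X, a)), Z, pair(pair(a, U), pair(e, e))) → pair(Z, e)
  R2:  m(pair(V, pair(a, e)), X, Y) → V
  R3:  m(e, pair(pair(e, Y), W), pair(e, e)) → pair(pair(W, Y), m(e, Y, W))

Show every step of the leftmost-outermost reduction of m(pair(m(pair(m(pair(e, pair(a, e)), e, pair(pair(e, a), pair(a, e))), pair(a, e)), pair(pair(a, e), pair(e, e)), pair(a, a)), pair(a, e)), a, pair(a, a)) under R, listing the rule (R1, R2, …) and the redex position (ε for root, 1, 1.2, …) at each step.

e

1. m(pair(m(pair(m(pair(e, pair(a, e)), e, pair(pair(e, a), pair(a, e))), pair(a, e)), pair(pair(a, e), pair(e, e)), pair(a, a)), pair(a, e)), a, pair(a, a))  →  m(pair(m(pair(e, pair(a, e)), e, pair(pair(e, a), pair(a, e))), pair(a, e)), pair(pair(a, e), pair(e, e)), pair(a, a))   [R2 at ε]
2. m(pair(m(pair(e, pair(a, e)), e, pair(pair(e, a), pair(a, e))), pair(a, e)), pair(pair(a, e), pair(e, e)), pair(a, a))  →  m(pair(e, pair(a, e)), e, pair(pair(e, a), pair(a, e)))   [R2 at ε]
3. m(pair(e, pair(a, e)), e, pair(pair(e, a), pair(a, e)))  →  e   [R2 at ε]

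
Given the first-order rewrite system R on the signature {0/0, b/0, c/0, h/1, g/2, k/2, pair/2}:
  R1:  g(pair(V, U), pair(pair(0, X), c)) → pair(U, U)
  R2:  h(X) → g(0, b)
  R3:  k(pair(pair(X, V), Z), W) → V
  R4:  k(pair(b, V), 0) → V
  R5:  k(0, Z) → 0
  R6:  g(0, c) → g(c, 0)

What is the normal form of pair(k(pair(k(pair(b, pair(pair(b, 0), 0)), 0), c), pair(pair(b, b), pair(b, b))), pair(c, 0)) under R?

pair(0, pair(c, 0))

1. pair(k(pair(k(pair(b, pair(pair(b, 0), 0)), 0), c), pair(pair(b, b), pair(b, b))), pair(c, 0))  →  pair(k(pair(pair(pair(b, 0), 0), c), pair(pair(b, b), pair(b, b))), pair(c, 0))   [R4 at 1.1.1]
2. pair(k(pair(pair(pair(b, 0), 0), c), pair(pair(b, b), pair(b, b))), pair(c, 0))  →  pair(0, pair(c, 0))   [R3 at 1]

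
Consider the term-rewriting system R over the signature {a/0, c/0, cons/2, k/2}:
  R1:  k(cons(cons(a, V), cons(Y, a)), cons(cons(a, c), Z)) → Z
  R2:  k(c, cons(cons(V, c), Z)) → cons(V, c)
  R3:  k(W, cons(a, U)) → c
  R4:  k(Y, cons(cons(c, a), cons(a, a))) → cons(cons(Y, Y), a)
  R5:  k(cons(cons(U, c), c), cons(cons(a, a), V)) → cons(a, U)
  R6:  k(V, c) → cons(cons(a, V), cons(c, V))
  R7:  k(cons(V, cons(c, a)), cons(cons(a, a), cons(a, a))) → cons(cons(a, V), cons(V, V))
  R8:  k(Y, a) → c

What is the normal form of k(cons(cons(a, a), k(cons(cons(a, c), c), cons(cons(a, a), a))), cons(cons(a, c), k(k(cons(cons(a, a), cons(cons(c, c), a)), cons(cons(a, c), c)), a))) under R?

c

1. k(cons(cons(a, a), k(cons(cons(a, c), c), cons(cons(a, a), a))), cons(cons(a, c), k(k(cons(cons(a, a), cons(cons(c, c), a)), cons(cons(a, c), c)), a)))  →  k(cons(cons(a, a), cons(a, a)), cons(cons(a, c), k(k(cons(cons(a, a), cons(cons(c, c), a)), cons(cons(a, c), c)), a)))   [R5 at 1.2]
2. k(cons(cons(a, a), cons(a, a)), cons(cons(a, c), k(k(cons(cons(a, a), cons(cons(c, c), a)), cons(cons(a, c), c)), a)))  →  k(k(cons(cons(a, a), cons(cons(c, c), a)), cons(cons(a, c), c)), a)   [R1 at ε]
3. k(k(cons(cons(a, a), cons(cons(c, c), a)), cons(cons(a, c), c)), a)  →  c   [R8 at ε]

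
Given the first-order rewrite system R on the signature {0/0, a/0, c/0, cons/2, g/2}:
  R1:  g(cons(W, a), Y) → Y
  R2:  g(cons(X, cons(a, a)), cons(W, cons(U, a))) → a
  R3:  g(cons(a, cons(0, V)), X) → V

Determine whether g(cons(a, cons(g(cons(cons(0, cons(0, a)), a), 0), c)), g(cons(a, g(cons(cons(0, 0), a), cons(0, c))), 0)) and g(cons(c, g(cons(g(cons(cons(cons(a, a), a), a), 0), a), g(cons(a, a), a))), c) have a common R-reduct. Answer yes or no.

yes — NF(t₁) = c, NF(t₂) = c

Reduce t₁ = g(cons(a, cons(g(cons(cons(0, cons(0, a)), a), 0), c)), g(cons(a, g(cons(cons(0, 0), a), cons(0, c))), 0)):
1. g(cons(a, cons(g(cons(cons(0, cons(0, a)), a), 0), c)), g(cons(a, g(cons(cons(0, 0), a), cons(0, c))), 0))  →  g(cons(a, cons(0, c)), g(cons(a, g(cons(cons(0, 0), a), cons(0, c))), 0))   [R1 at 1.2.1]
2. g(cons(a, cons(0, c)), g(cons(a, g(cons(cons(0, 0), a), cons(0, c))), 0))  →  c   [R3 at ε]

Reduce t₂ = g(cons(c, g(cons(g(cons(cons(cons(a, a), a), a), 0), a), g(cons(a, a), a))), c):
1. g(cons(c, g(cons(g(cons(cons(cons(a, a), a), a), 0), a), g(cons(a, a), a))), c)  →  g(cons(c, g(cons(a, a), a)), c)   [R1 at 1.2]
2. g(cons(c, g(cons(a, a), a)), c)  →  g(cons(c, a), c)   [R1 at 1.2]
3. g(cons(c, a), c)  →  c   [R1 at ε]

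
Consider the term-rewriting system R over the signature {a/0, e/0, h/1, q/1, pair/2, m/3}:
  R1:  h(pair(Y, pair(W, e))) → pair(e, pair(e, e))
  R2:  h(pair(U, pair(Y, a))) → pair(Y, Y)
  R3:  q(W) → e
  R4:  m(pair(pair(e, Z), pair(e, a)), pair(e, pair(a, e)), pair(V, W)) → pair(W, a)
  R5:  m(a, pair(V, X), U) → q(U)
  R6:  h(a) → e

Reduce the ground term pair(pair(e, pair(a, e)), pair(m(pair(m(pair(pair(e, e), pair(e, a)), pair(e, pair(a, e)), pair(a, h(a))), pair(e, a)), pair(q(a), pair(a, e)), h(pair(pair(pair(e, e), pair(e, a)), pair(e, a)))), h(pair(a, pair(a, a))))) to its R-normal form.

pair(pair(e, pair(a, e)), pair(pair(e, a), pair(a, a)))

1. pair(pair(e, pair(a, e)), pair(m(pair(m(pair(pair(e, e), pair(e, a)), pair(e, pair(a, e)), pair(a, h(a))), pair(e, a)), pair(q(a), pair(a, e)), h(pair(pair(pair(e, e), pair(e, a)), pair(e, a)))), h(pair(a, pair(a, a)))))  →  pair(pair(e, pair(a, e)), pair(m(pair(pair(h(a), a), pair(e, a)), pair(q(a), pair(a, e)), h(pair(pair(pair(e, e), pair(e, a)), pair(e, a)))), h(pair(a, pair(a, a)))))   [R4 at 2.1.1.1]
2. pair(pair(e, pair(a, e)), pair(m(pair(pair(h(a), a), pair(e, a)), pair(q(a), pair(a, e)), h(pair(pair(pair(e, e), pair(e, a)), pair(e, a)))), h(pair(a, pair(a, a)))))  →  pair(pair(e, pair(a, e)), pair(m(pair(pair(e, a), pair(e, a)), pair(q(a), pair(a, e)), h(pair(pair(pair(e, e), pair(e, a)), pair(e, a)))), h(pair(a, pair(a, a)))))   [R6 at 2.1.1.1.1]
3. pair(pair(e, pair(a, e)), pair(m(pair(pair(e, a), pair(e, a)), pair(q(a), pair(a, e)), h(pair(pair(pair(e, e), pair(e, a)), pair(e, a)))), h(pair(a, pair(a, a)))))  →  pair(pair(e, pair(a, e)), pair(m(pair(pair(e, a), pair(e, a)), pair(e, pair(a, e)), h(pair(pair(pair(e, e), pair(e, a)), pair(e, a)))), h(pair(a, pair(a, a)))))   [R3 at 2.1.2.1]
4. pair(pair(e, pair(a, e)), pair(m(pair(pair(e, a), pair(e, a)), pair(e, pair(a, e)), h(pair(pair(pair(e, e), pair(e, a)), pair(e, a)))), h(pair(a, pair(a, a)))))  →  pair(pair(e, pair(a, e)), pair(m(pair(pair(e, a), pair(e, a)), pair(e, pair(a, e)), pair(e, e)), h(pair(a, pair(a, a)))))   [R2 at 2.1.3]
5. pair(pair(e, pair(a, e)), pair(m(pair(pair(e, a), pair(e, a)), pair(e, pair(a, e)), pair(e, e)), h(pair(a, pair(a, a)))))  →  pair(pair(e, pair(a, e)), pair(pair(e, a), h(pair(a, pair(a, a)))))   [R4 at 2.1]
6. pair(pair(e, pair(a, e)), pair(pair(e, a), h(pair(a, pair(a, a)))))  →  pair(pair(e, pair(a, e)), pair(pair(e, a), pair(a, a)))   [R2 at 2.2]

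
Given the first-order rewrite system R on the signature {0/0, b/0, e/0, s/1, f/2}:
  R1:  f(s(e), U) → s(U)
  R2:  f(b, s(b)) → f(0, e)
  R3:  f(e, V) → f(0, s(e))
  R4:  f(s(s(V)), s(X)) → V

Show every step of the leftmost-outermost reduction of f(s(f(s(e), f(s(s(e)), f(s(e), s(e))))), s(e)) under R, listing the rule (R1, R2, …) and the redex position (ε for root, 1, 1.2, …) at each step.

1. f(s(f(s(e), f(s(s(e)), f(s(e), s(e))))), s(e))  →  f(s(s(f(s(s(e)), f(s(e), s(e))))), s(e))   [R1 at 1.1]
2. f(s(s(f(s(s(e)), f(s(e), s(e))))), s(e))  →  f(s(s(e)), f(s(e), s(e)))   [R4 at ε]
3. f(s(s(e)), f(s(e), s(e)))  →  f(s(s(e)), s(s(e)))   [R1 at 2]
4. f(s(s(e)), s(s(e)))  →  e   [R4 at ε]

e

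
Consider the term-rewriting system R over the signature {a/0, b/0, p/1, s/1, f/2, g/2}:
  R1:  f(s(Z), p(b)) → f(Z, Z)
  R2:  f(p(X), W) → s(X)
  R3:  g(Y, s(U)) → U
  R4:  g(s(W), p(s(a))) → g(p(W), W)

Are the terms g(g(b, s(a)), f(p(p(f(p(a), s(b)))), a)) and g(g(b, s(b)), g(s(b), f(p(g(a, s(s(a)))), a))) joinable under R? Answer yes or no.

Reduce t₁ = g(g(b, s(a)), f(p(p(f(p(a), s(b)))), a)):
1. g(g(b, s(a)), f(p(p(f(p(a), s(b)))), a))  →  g(a, f(p(p(f(p(a), s(b)))), a))   [R3 at 1]
2. g(a, f(p(p(f(p(a), s(b)))), a))  →  g(a, s(p(f(p(a), s(b)))))   [R2 at 2]
3. g(a, s(p(f(p(a), s(b)))))  →  p(f(p(a), s(b)))   [R3 at ε]
4. p(f(p(a), s(b)))  →  p(s(a))   [R2 at 1]

Reduce t₂ = g(g(b, s(b)), g(s(b), f(p(g(a, s(s(a)))), a))):
1. g(g(b, s(b)), g(s(b), f(p(g(a, s(s(a)))), a)))  →  g(b, g(s(b), f(p(g(a, s(s(a)))), a)))   [R3 at 1]
2. g(b, g(s(b), f(p(g(a, s(s(a)))), a)))  →  g(b, g(s(b), s(g(a, s(s(a))))))   [R2 at 2.2]
3. g(b, g(s(b), s(g(a, s(s(a))))))  →  g(b, g(a, s(s(a))))   [R3 at 2]
4. g(b, g(a, s(s(a))))  →  g(b, s(a))   [R3 at 2]
5. g(b, s(a))  →  a   [R3 at ε]

no — NF(t₁) = p(s(a)), NF(t₂) = a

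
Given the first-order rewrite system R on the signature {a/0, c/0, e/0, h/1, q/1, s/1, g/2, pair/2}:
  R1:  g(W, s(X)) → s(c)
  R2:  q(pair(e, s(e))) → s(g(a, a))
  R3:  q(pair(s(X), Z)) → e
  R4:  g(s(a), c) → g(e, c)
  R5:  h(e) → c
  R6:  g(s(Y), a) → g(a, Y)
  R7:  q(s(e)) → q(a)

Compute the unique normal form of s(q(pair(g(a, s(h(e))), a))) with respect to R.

s(e)

1. s(q(pair(g(a, s(h(e))), a)))  →  s(q(pair(s(c), a)))   [R1 at 1.1.1]
2. s(q(pair(s(c), a)))  →  s(e)   [R3 at 1]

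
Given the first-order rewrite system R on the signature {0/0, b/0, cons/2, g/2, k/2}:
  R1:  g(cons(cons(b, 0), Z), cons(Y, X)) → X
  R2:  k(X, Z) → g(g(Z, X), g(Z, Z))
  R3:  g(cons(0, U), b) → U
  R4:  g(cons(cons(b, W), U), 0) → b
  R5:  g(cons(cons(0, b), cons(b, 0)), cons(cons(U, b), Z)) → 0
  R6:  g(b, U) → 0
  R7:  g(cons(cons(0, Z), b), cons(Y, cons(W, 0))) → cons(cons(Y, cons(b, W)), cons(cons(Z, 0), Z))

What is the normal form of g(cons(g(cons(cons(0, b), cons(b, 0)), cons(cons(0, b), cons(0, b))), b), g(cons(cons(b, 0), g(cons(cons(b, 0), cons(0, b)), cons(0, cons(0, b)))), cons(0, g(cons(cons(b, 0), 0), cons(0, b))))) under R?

b

1. g(cons(g(cons(cons(0, b), cons(b, 0)), cons(cons(0, b), cons(0, b))), b), g(cons(cons(b, 0), g(cons(cons(b, 0), cons(0, b)), cons(0, cons(0, b)))), cons(0, g(cons(cons(b, 0), 0), cons(0, b)))))  →  g(cons(0, b), g(cons(cons(b, 0), g(cons(cons(b, 0), cons(0, b)), cons(0, cons(0, b)))), cons(0, g(cons(cons(b, 0), 0), cons(0, b)))))   [R5 at 1.1]
2. g(cons(0, b), g(cons(cons(b, 0), g(cons(cons(b, 0), cons(0, b)), cons(0, cons(0, b)))), cons(0, g(cons(cons(b, 0), 0), cons(0, b)))))  →  g(cons(0, b), g(cons(cons(b, 0), 0), cons(0, b)))   [R1 at 2]
3. g(cons(0, b), g(cons(cons(b, 0), 0), cons(0, b)))  →  g(cons(0, b), b)   [R1 at 2]
4. g(cons(0, b), b)  →  b   [R3 at ε]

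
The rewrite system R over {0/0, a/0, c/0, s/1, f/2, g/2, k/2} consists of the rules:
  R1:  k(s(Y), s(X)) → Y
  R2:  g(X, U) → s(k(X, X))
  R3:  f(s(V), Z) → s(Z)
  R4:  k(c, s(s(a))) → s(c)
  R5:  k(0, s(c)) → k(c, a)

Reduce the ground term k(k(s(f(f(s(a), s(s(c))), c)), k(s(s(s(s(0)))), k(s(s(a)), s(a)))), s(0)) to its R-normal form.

1. k(k(s(f(f(s(a), s(s(c))), c)), k(s(s(s(s(0)))), k(s(s(a)), s(a)))), s(0))  →  k(k(s(f(s(s(s(c))), c)), k(s(s(s(s(0)))), k(s(s(a)), s(a)))), s(0))   [R3 at 1.1.1.1]
2. k(k(s(f(s(s(s(c))), c)), k(s(s(s(s(0)))), k(s(s(a)), s(a)))), s(0))  →  k(k(s(s(c)), k(s(s(s(s(0)))), k(s(s(a)), s(a)))), s(0))   [R3 at 1.1.1]
3. k(k(s(s(c)), k(s(s(s(s(0)))), k(s(s(a)), s(a)))), s(0))  →  k(k(s(s(c)), k(s(s(s(s(0)))), s(a))), s(0))   [R1 at 1.2.2]
4. k(k(s(s(c)), k(s(s(s(s(0)))), s(a))), s(0))  →  k(k(s(s(c)), s(s(s(0)))), s(0))   [R1 at 1.2]
5. k(k(s(s(c)), s(s(s(0)))), s(0))  →  k(s(c), s(0))   [R1 at 1]
6. k(s(c), s(0))  →  c   [R1 at ε]

c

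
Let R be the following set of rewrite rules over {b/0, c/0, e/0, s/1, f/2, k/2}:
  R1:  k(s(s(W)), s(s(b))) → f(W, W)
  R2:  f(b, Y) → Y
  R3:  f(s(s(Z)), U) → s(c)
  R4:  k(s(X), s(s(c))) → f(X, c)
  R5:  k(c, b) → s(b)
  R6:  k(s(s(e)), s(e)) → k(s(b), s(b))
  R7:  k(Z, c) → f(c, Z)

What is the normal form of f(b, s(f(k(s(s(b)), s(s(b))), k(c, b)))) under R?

1. f(b, s(f(k(s(s(b)), s(s(b))), k(c, b))))  →  s(f(k(s(s(b)), s(s(b))), k(c, b)))   [R2 at ε]
2. s(f(k(s(s(b)), s(s(b))), k(c, b)))  →  s(f(f(b, b), k(c, b)))   [R1 at 1.1]
3. s(f(f(b, b), k(c, b)))  →  s(f(b, k(c, b)))   [R2 at 1.1]
4. s(f(b, k(c, b)))  →  s(k(c, b))   [R2 at 1]
5. s(k(c, b))  →  s(s(b))   [R5 at 1]

s(s(b))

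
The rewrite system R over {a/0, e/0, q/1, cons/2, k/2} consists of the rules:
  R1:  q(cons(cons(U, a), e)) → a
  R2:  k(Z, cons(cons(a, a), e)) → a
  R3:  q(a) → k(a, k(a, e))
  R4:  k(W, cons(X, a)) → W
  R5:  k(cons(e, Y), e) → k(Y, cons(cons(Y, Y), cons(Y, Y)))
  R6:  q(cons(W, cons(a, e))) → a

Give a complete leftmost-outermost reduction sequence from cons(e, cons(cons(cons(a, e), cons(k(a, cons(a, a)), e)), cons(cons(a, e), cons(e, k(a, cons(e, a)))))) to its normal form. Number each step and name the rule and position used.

cons(e, cons(cons(cons(a, e), cons(a, e)), cons(cons(a, e), cons(e, a))))

1. cons(e, cons(cons(cons(a, e), cons(k(a, cons(a, a)), e)), cons(cons(a, e), cons(e, k(a, cons(e, a))))))  →  cons(e, cons(cons(cons(a, e), cons(a, e)), cons(cons(a, e), cons(e, k(a, cons(e, a))))))   [R4 at 2.1.2.1]
2. cons(e, cons(cons(cons(a, e), cons(a, e)), cons(cons(a, e), cons(e, k(a, cons(e, a))))))  →  cons(e, cons(cons(cons(a, e), cons(a, e)), cons(cons(a, e), cons(e, a))))   [R4 at 2.2.2.2]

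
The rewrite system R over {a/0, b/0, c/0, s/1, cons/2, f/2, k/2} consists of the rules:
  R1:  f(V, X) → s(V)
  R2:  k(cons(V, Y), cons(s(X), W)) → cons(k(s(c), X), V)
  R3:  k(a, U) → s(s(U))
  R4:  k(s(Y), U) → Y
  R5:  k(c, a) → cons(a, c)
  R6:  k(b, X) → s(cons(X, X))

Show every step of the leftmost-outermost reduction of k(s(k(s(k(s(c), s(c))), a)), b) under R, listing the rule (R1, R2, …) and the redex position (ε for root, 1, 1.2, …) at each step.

1. k(s(k(s(k(s(c), s(c))), a)), b)  →  k(s(k(s(c), s(c))), a)   [R4 at ε]
2. k(s(k(s(c), s(c))), a)  →  k(s(c), s(c))   [R4 at ε]
3. k(s(c), s(c))  →  c   [R4 at ε]

c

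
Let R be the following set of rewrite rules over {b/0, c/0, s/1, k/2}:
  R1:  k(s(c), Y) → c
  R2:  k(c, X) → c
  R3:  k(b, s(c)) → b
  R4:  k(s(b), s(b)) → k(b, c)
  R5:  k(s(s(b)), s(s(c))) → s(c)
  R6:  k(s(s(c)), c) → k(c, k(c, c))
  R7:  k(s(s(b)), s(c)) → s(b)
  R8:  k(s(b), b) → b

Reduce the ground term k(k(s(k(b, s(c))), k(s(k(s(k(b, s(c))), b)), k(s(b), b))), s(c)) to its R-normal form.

1. k(k(s(k(b, s(c))), k(s(k(s(k(b, s(c))), b)), k(s(b), b))), s(c))  →  k(k(s(b), k(s(k(s(k(b, s(c))), b)), k(s(b), b))), s(c))   [R3 at 1.1.1]
2. k(k(s(b), k(s(k(s(k(b, s(c))), b)), k(s(b), b))), s(c))  →  k(k(s(b), k(s(k(s(b), b)), k(s(b), b))), s(c))   [R3 at 1.2.1.1.1.1]
3. k(k(s(b), k(s(k(s(b), b)), k(s(b), b))), s(c))  →  k(k(s(b), k(s(b), k(s(b), b))), s(c))   [R8 at 1.2.1.1]
4. k(k(s(b), k(s(b), k(s(b), b))), s(c))  →  k(k(s(b), k(s(b), b)), s(c))   [R8 at 1.2.2]
5. k(k(s(b), k(s(b), b)), s(c))  →  k(k(s(b), b), s(c))   [R8 at 1.2]
6. k(k(s(b), b), s(c))  →  k(b, s(c))   [R8 at 1]
7. k(b, s(c))  →  b   [R3 at ε]

b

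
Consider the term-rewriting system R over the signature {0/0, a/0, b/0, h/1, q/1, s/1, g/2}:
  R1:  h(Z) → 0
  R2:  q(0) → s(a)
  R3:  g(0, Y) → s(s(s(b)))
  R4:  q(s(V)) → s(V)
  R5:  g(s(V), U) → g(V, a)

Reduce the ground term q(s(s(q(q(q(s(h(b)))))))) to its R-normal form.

1. q(s(s(q(q(q(s(h(b))))))))  →  s(s(q(q(q(s(h(b)))))))   [R4 at ε]
2. s(s(q(q(q(s(h(b)))))))  →  s(s(q(q(s(h(b))))))   [R4 at 1.1.1.1]
3. s(s(q(q(s(h(b))))))  →  s(s(q(s(h(b)))))   [R4 at 1.1.1]
4. s(s(q(s(h(b)))))  →  s(s(s(h(b))))   [R4 at 1.1]
5. s(s(s(h(b))))  →  s(s(s(0)))   [R1 at 1.1.1]

s(s(s(0)))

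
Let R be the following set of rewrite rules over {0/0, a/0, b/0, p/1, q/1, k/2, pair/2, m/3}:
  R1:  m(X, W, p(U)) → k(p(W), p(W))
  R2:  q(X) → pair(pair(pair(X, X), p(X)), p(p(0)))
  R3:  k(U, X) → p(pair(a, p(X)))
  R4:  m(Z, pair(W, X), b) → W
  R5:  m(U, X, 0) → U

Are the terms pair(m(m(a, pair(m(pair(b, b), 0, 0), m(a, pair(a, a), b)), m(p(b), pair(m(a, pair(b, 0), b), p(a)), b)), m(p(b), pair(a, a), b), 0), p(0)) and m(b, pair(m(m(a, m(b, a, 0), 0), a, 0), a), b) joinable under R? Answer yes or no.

Reduce t₁ = pair(m(m(a, pair(m(pair(b, b), 0, 0), m(a, pair(a, a), b)), m(p(b), pair(m(a, pair(b, 0), b), p(a)), b)), m(p(b), pair(a, a), b), 0), p(0)):
1. pair(m(m(a, pair(m(pair(b, b), 0, 0), m(a, pair(a, a), b)), m(p(b), pair(m(a, pair(b, 0), b), p(a)), b)), m(p(b), pair(a, a), b), 0), p(0))  →  pair(m(a, pair(m(pair(b, b), 0, 0), m(a, pair(a, a), b)), m(p(b), pair(m(a, pair(b, 0), b), p(a)), b)), p(0))   [R5 at 1]
2. pair(m(a, pair(m(pair(b, b), 0, 0), m(a, pair(a, a), b)), m(p(b), pair(m(a, pair(b, 0), b), p(a)), b)), p(0))  →  pair(m(a, pair(pair(b, b), m(a, pair(a, a), b)), m(p(b), pair(m(a, pair(b, 0), b), p(a)), b)), p(0))   [R5 at 1.2.1]
3. pair(m(a, pair(pair(b, b), m(a, pair(a, a), b)), m(p(b), pair(m(a, pair(b, 0), b), p(a)), b)), p(0))  →  pair(m(a, pair(pair(b, b), a), m(p(b), pair(m(a, pair(b, 0), b), p(a)), b)), p(0))   [R4 at 1.2.2]
4. pair(m(a, pair(pair(b, b), a), m(p(b), pair(m(a, pair(b, 0), b), p(a)), b)), p(0))  →  pair(m(a, pair(pair(b, b), a), m(a, pair(b, 0), b)), p(0))   [R4 at 1.3]
5. pair(m(a, pair(pair(b, b), a), m(a, pair(b, 0), b)), p(0))  →  pair(m(a, pair(pair(b, b), a), b), p(0))   [R4 at 1.3]
6. pair(m(a, pair(pair(b, b), a), b), p(0))  →  pair(pair(b, b), p(0))   [R4 at 1]

Reduce t₂ = m(b, pair(m(m(a, m(b, a, 0), 0), a, 0), a), b):
1. m(b, pair(m(m(a, m(b, a, 0), 0), a, 0), a), b)  →  m(m(a, m(b, a, 0), 0), a, 0)   [R4 at ε]
2. m(m(a, m(b, a, 0), 0), a, 0)  →  m(a, m(b, a, 0), 0)   [R5 at ε]
3. m(a, m(b, a, 0), 0)  →  a   [R5 at ε]

no — NF(t₁) = pair(pair(b, b), p(0)), NF(t₂) = a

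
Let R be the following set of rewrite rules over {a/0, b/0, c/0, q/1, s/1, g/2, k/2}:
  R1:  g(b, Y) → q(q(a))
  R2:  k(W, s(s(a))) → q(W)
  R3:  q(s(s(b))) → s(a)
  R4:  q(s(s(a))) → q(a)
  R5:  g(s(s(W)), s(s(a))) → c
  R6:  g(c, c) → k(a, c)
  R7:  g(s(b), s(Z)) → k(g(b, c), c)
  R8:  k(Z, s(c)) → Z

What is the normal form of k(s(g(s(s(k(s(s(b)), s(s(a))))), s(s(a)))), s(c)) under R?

1. k(s(g(s(s(k(s(s(b)), s(s(a))))), s(s(a)))), s(c))  →  s(g(s(s(k(s(s(b)), s(s(a))))), s(s(a))))   [R8 at ε]
2. s(g(s(s(k(s(s(b)), s(s(a))))), s(s(a))))  →  s(c)   [R5 at 1]

s(c)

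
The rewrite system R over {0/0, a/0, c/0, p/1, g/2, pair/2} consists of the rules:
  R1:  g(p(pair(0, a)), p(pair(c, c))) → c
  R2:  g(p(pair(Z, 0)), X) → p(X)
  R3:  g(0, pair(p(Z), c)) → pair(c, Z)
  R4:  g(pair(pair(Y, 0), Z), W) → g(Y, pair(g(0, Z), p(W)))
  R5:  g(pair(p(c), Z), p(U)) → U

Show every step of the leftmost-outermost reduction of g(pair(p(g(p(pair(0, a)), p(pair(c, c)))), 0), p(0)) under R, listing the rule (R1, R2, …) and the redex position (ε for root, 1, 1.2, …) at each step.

1. g(pair(p(g(p(pair(0, a)), p(pair(c, c)))), 0), p(0))  →  g(pair(p(c), 0), p(0))   [R1 at 1.1.1]
2. g(pair(p(c), 0), p(0))  →  0   [R5 at ε]

0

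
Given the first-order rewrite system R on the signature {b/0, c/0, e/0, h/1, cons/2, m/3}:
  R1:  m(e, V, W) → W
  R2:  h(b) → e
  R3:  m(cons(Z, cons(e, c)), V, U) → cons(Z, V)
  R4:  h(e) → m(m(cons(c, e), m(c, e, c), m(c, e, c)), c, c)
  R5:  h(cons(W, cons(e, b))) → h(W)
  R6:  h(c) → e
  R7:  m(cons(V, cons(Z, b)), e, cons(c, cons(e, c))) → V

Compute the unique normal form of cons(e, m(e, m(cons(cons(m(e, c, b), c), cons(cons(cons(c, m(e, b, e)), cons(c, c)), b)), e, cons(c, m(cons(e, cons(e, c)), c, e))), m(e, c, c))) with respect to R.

1. cons(e, m(e, m(cons(cons(m(e, c, b), c), cons(cons(cons(c, m(e, b, e)), cons(c, c)), b)), e, cons(c, m(cons(e, cons(e, c)), c, e))), m(e, c, c)))  →  cons(e, m(e, c, c))   [R1 at 2]
2. cons(e, m(e, c, c))  →  cons(e, c)   [R1 at 2]

cons(e, c)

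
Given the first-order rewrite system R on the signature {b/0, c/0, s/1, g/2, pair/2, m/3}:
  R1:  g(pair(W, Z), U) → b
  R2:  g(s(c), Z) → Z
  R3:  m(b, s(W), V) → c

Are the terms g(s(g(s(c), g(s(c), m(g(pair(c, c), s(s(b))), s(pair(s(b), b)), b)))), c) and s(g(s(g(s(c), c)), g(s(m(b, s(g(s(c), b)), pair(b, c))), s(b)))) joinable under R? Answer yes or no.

Reduce t₁ = g(s(g(s(c), g(s(c), m(g(pair(c, c), s(s(b))), s(pair(s(b), b)), b)))), c):
1. g(s(g(s(c), g(s(c), m(g(pair(c, c), s(s(b))), s(pair(s(b), b)), b)))), c)  →  g(s(g(s(c), m(g(pair(c, c), s(s(b))), s(pair(s(b), b)), b))), c)   [R2 at 1.1]
2. g(s(g(s(c), m(g(pair(c, c), s(s(b))), s(pair(s(b), b)), b))), c)  →  g(s(m(g(pair(c, c), s(s(b))), s(pair(s(b), b)), b)), c)   [R2 at 1.1]
3. g(s(m(g(pair(c, c), s(s(b))), s(pair(s(b), b)), b)), c)  →  g(s(m(b, s(pair(s(b), b)), b)), c)   [R1 at 1.1.1]
4. g(s(m(b, s(pair(s(b), b)), b)), c)  →  g(s(c), c)   [R3 at 1.1]
5. g(s(c), c)  →  c   [R2 at ε]

Reduce t₂ = s(g(s(g(s(c), c)), g(s(m(b, s(g(s(c), b)), pair(b, c))), s(b)))):
1. s(g(s(g(s(c), c)), g(s(m(b, s(g(s(c), b)), pair(b, c))), s(b))))  →  s(g(s(c), g(s(m(b, s(g(s(c), b)), pair(b, c))), s(b))))   [R2 at 1.1.1]
2. s(g(s(c), g(s(m(b, s(g(s(c), b)), pair(b, c))), s(b))))  →  s(g(s(m(b, s(g(s(c), b)), pair(b, c))), s(b)))   [R2 at 1]
3. s(g(s(m(b, s(g(s(c), b)), pair(b, c))), s(b)))  →  s(g(s(c), s(b)))   [R3 at 1.1.1]
4. s(g(s(c), s(b)))  →  s(s(b))   [R2 at 1]

no — NF(t₁) = c, NF(t₂) = s(s(b))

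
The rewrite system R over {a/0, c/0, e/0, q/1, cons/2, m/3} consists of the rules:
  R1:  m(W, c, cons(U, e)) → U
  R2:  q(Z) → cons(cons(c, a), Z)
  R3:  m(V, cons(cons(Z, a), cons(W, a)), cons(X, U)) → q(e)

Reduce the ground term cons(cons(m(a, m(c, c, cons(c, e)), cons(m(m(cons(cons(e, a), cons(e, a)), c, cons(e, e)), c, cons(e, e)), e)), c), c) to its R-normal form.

cons(cons(e, c), c)

1. cons(cons(m(a, m(c, c, cons(c, e)), cons(m(m(cons(cons(e, a), cons(e, a)), c, cons(e, e)), c, cons(e, e)), e)), c), c)  →  cons(cons(m(a, c, cons(m(m(cons(cons(e, a), cons(e, a)), c, cons(e, e)), c, cons(e, e)), e)), c), c)   [R1 at 1.1.2]
2. cons(cons(m(a, c, cons(m(m(cons(cons(e, a), cons(e, a)), c, cons(e, e)), c, cons(e, e)), e)), c), c)  →  cons(cons(m(m(cons(cons(e, a), cons(e, a)), c, cons(e, e)), c, cons(e, e)), c), c)   [R1 at 1.1]
3. cons(cons(m(m(cons(cons(e, a), cons(e, a)), c, cons(e, e)), c, cons(e, e)), c), c)  →  cons(cons(e, c), c)   [R1 at 1.1]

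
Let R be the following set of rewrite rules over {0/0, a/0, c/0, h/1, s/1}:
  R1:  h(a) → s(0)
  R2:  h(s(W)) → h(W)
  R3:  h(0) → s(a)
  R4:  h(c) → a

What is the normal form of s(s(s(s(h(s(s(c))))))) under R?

s(s(s(s(a))))

1. s(s(s(s(h(s(s(c)))))))  →  s(s(s(s(h(s(c))))))   [R2 at 1.1.1.1]
2. s(s(s(s(h(s(c))))))  →  s(s(s(s(h(c)))))   [R2 at 1.1.1.1]
3. s(s(s(s(h(c)))))  →  s(s(s(s(a))))   [R4 at 1.1.1.1]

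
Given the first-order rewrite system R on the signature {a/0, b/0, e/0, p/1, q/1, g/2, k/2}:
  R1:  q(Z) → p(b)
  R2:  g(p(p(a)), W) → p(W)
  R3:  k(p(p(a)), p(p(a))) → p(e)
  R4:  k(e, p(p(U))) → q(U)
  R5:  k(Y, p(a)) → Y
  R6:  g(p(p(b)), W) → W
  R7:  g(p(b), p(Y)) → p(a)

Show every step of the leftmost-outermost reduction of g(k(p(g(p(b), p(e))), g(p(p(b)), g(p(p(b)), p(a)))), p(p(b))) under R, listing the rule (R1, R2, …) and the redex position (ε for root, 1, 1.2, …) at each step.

1. g(k(p(g(p(b), p(e))), g(p(p(b)), g(p(p(b)), p(a)))), p(p(b)))  →  g(k(p(p(a)), g(p(p(b)), g(p(p(b)), p(a)))), p(p(b)))   [R7 at 1.1.1]
2. g(k(p(p(a)), g(p(p(b)), g(p(p(b)), p(a)))), p(p(b)))  →  g(k(p(p(a)), g(p(p(b)), p(a))), p(p(b)))   [R6 at 1.2]
3. g(k(p(p(a)), g(p(p(b)), p(a))), p(p(b)))  →  g(k(p(p(a)), p(a)), p(p(b)))   [R6 at 1.2]
4. g(k(p(p(a)), p(a)), p(p(b)))  →  g(p(p(a)), p(p(b)))   [R5 at 1]
5. g(p(p(a)), p(p(b)))  →  p(p(p(b)))   [R2 at ε]

p(p(p(b)))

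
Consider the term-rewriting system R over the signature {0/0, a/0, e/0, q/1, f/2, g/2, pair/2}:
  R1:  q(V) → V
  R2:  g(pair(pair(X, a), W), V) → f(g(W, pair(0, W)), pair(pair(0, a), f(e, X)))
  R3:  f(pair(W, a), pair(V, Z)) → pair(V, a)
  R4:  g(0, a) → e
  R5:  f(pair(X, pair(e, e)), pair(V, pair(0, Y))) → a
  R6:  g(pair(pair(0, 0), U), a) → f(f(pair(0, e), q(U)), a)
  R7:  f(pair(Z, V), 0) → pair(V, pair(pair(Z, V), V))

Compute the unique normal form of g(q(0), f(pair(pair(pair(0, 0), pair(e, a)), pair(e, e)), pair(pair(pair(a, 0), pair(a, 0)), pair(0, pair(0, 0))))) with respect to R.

e

1. g(q(0), f(pair(pair(pair(0, 0), pair(e, a)), pair(e, e)), pair(pair(pair(a, 0), pair(a, 0)), pair(0, pair(0, 0)))))  →  g(0, f(pair(pair(pair(0, 0), pair(e, a)), pair(e, e)), pair(pair(pair(a, 0), pair(a, 0)), pair(0, pair(0, 0)))))   [R1 at 1]
2. g(0, f(pair(pair(pair(0, 0), pair(e, a)), pair(e, e)), pair(pair(pair(a, 0), pair(a, 0)), pair(0, pair(0, 0)))))  →  g(0, a)   [R5 at 2]
3. g(0, a)  →  e   [R4 at ε]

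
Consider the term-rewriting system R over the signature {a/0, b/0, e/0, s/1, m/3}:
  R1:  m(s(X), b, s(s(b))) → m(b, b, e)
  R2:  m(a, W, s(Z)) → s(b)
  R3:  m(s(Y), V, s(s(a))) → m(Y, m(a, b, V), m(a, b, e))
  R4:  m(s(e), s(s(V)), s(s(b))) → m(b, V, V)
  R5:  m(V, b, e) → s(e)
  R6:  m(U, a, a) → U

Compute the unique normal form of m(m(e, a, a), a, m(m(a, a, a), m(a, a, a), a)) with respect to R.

e

1. m(m(e, a, a), a, m(m(a, a, a), m(a, a, a), a))  →  m(e, a, m(m(a, a, a), m(a, a, a), a))   [R6 at 1]
2. m(e, a, m(m(a, a, a), m(a, a, a), a))  →  m(e, a, m(a, m(a, a, a), a))   [R6 at 3.1]
3. m(e, a, m(a, m(a, a, a), a))  →  m(e, a, m(a, a, a))   [R6 at 3.2]
4. m(e, a, m(a, a, a))  →  m(e, a, a)   [R6 at 3]
5. m(e, a, a)  →  e   [R6 at ε]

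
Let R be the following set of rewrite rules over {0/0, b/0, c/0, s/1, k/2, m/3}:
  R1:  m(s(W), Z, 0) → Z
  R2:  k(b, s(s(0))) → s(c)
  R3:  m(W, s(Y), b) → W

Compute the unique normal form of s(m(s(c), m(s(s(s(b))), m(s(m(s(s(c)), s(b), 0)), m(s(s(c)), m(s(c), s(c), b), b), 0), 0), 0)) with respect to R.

s(s(s(c)))

1. s(m(s(c), m(s(s(s(b))), m(s(m(s(s(c)), s(b), 0)), m(s(s(c)), m(s(c), s(c), b), b), 0), 0), 0))  →  s(m(s(s(s(b))), m(s(m(s(s(c)), s(b), 0)), m(s(s(c)), m(s(c), s(c), b), b), 0), 0))   [R1 at 1]
2. s(m(s(s(s(b))), m(s(m(s(s(c)), s(b), 0)), m(s(s(c)), m(s(c), s(c), b), b), 0), 0))  →  s(m(s(m(s(s(c)), s(b), 0)), m(s(s(c)), m(s(c), s(c), b), b), 0))   [R1 at 1]
3. s(m(s(m(s(s(c)), s(b), 0)), m(s(s(c)), m(s(c), s(c), b), b), 0))  →  s(m(s(s(c)), m(s(c), s(c), b), b))   [R1 at 1]
4. s(m(s(s(c)), m(s(c), s(c), b), b))  →  s(m(s(s(c)), s(c), b))   [R3 at 1.2]
5. s(m(s(s(c)), s(c), b))  →  s(s(s(c)))   [R3 at 1]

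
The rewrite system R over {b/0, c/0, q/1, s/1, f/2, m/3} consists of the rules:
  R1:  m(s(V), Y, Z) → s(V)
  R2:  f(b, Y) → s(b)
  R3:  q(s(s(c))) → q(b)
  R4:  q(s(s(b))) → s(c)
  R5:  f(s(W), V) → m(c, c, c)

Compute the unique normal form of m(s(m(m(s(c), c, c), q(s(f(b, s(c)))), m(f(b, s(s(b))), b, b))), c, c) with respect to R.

1. m(s(m(m(s(c), c, c), q(s(f(b, s(c)))), m(f(b, s(s(b))), b, b))), c, c)  →  s(m(m(s(c), c, c), q(s(f(b, s(c)))), m(f(b, s(s(b))), b, b)))   [R1 at ε]
2. s(m(m(s(c), c, c), q(s(f(b, s(c)))), m(f(b, s(s(b))), b, b)))  →  s(m(s(c), q(s(f(b, s(c)))), m(f(b, s(s(b))), b, b)))   [R1 at 1.1]
3. s(m(s(c), q(s(f(b, s(c)))), m(f(b, s(s(b))), b, b)))  →  s(s(c))   [R1 at 1]

s(s(c))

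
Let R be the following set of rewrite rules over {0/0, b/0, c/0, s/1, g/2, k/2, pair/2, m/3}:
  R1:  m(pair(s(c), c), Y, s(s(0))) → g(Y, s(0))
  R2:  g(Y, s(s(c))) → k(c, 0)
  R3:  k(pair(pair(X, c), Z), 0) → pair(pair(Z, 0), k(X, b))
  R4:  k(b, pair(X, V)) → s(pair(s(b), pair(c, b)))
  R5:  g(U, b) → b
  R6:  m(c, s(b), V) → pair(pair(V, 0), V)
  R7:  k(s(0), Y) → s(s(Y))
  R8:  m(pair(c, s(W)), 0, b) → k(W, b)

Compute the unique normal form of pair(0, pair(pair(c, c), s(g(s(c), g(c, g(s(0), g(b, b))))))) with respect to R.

pair(0, pair(pair(c, c), s(b)))

1. pair(0, pair(pair(c, c), s(g(s(c), g(c, g(s(0), g(b, b)))))))  →  pair(0, pair(pair(c, c), s(g(s(c), g(c, g(s(0), b))))))   [R5 at 2.2.1.2.2.2]
2. pair(0, pair(pair(c, c), s(g(s(c), g(c, g(s(0), b))))))  →  pair(0, pair(pair(c, c), s(g(s(c), g(c, b)))))   [R5 at 2.2.1.2.2]
3. pair(0, pair(pair(c, c), s(g(s(c), g(c, b)))))  →  pair(0, pair(pair(c, c), s(g(s(c), b))))   [R5 at 2.2.1.2]
4. pair(0, pair(pair(c, c), s(g(s(c), b))))  →  pair(0, pair(pair(c, c), s(b)))   [R5 at 2.2.1]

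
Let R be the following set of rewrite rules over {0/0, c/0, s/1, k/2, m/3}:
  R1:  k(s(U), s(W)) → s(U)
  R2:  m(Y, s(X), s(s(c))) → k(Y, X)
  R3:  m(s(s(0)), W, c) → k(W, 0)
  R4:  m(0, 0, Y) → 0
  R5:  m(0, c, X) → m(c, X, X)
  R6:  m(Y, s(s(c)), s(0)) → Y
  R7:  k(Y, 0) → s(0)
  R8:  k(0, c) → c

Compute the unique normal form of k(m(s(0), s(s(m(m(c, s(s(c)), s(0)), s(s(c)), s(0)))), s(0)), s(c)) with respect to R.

s(0)

1. k(m(s(0), s(s(m(m(c, s(s(c)), s(0)), s(s(c)), s(0)))), s(0)), s(c))  →  k(m(s(0), s(s(m(c, s(s(c)), s(0)))), s(0)), s(c))   [R6 at 1.2.1.1]
2. k(m(s(0), s(s(m(c, s(s(c)), s(0)))), s(0)), s(c))  →  k(m(s(0), s(s(c)), s(0)), s(c))   [R6 at 1.2.1.1]
3. k(m(s(0), s(s(c)), s(0)), s(c))  →  k(s(0), s(c))   [R6 at 1]
4. k(s(0), s(c))  →  s(0)   [R1 at ε]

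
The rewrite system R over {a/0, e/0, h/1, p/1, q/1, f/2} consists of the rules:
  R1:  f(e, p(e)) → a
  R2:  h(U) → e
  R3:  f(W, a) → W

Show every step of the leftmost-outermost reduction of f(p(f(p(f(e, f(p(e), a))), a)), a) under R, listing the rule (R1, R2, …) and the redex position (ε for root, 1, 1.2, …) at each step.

p(p(a))

1. f(p(f(p(f(e, f(p(e), a))), a)), a)  →  p(f(p(f(e, f(p(e), a))), a))   [R3 at ε]
2. p(f(p(f(e, f(p(e), a))), a))  →  p(p(f(e, f(p(e), a))))   [R3 at 1]
3. p(p(f(e, f(p(e), a))))  →  p(p(f(e, p(e))))   [R3 at 1.1.2]
4. p(p(f(e, p(e))))  →  p(p(a))   [R1 at 1.1]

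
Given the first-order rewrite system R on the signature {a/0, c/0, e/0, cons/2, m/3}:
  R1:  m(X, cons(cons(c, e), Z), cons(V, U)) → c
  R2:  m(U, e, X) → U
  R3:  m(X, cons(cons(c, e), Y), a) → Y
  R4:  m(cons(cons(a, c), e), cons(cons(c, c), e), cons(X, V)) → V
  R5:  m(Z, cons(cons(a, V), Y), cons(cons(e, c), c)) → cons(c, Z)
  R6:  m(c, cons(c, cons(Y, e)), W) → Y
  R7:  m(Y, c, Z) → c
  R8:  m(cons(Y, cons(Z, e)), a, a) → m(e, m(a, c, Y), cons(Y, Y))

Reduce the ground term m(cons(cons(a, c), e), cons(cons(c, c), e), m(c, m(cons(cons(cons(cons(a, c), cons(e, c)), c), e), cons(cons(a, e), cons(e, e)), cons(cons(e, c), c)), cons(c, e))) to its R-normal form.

1. m(cons(cons(a, c), e), cons(cons(c, c), e), m(c, m(cons(cons(cons(cons(a, c), cons(e, c)), c), e), cons(cons(a, e), cons(e, e)), cons(cons(e, c), c)), cons(c, e)))  →  m(cons(cons(a, c), e), cons(cons(c, c), e), m(c, cons(c, cons(cons(cons(cons(a, c), cons(e, c)), c), e)), cons(c, e)))   [R5 at 3.2]
2. m(cons(cons(a, c), e), cons(cons(c, c), e), m(c, cons(c, cons(cons(cons(cons(a, c), cons(e, c)), c), e)), cons(c, e)))  →  m(cons(cons(a, c), e), cons(cons(c, c), e), cons(cons(cons(a, c), cons(e, c)), c))   [R6 at 3]
3. m(cons(cons(a, c), e), cons(cons(c, c), e), cons(cons(cons(a, c), cons(e, c)), c))  →  c   [R4 at ε]

c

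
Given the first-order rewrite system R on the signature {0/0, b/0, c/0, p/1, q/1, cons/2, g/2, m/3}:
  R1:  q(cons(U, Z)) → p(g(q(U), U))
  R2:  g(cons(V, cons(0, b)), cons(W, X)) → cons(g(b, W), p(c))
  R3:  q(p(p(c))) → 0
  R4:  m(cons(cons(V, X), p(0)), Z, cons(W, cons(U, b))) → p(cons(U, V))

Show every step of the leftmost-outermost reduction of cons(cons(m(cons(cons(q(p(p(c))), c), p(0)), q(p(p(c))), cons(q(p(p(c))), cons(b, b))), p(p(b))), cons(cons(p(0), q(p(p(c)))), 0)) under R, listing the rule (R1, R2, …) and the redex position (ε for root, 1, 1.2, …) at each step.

cons(cons(p(cons(b, 0)), p(p(b))), cons(cons(p(0), 0), 0))

1. cons(cons(m(cons(cons(q(p(p(c))), c), p(0)), q(p(p(c))), cons(q(p(p(c))), cons(b, b))), p(p(b))), cons(cons(p(0), q(p(p(c)))), 0))  →  cons(cons(p(cons(b, q(p(p(c))))), p(p(b))), cons(cons(p(0), q(p(p(c)))), 0))   [R4 at 1.1]
2. cons(cons(p(cons(b, q(p(p(c))))), p(p(b))), cons(cons(p(0), q(p(p(c)))), 0))  →  cons(cons(p(cons(b, 0)), p(p(b))), cons(cons(p(0), q(p(p(c)))), 0))   [R3 at 1.1.1.2]
3. cons(cons(p(cons(b, 0)), p(p(b))), cons(cons(p(0), q(p(p(c)))), 0))  →  cons(cons(p(cons(b, 0)), p(p(b))), cons(cons(p(0), 0), 0))   [R3 at 2.1.2]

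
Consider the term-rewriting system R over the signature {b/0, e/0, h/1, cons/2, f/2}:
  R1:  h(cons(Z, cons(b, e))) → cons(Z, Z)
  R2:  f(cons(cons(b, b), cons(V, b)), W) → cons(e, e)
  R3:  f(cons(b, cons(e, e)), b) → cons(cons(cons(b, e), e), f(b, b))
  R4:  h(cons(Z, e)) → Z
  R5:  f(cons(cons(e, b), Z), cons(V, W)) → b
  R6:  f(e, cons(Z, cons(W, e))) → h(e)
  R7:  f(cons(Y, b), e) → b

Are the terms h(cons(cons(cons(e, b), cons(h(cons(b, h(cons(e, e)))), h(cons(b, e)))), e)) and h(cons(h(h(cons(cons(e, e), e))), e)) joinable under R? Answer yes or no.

Reduce t₁ = h(cons(cons(cons(e, b), cons(h(cons(b, h(cons(e, e)))), h(cons(b, e)))), e)):
1. h(cons(cons(cons(e, b), cons(h(cons(b, h(cons(e, e)))), h(cons(b, e)))), e))  →  cons(cons(e, b), cons(h(cons(b, h(cons(e, e)))), h(cons(b, e))))   [R4 at ε]
2. cons(cons(e, b), cons(h(cons(b, h(cons(e, e)))), h(cons(b, e))))  →  cons(cons(e, b), cons(h(cons(b, e)), h(cons(b, e))))   [R4 at 2.1.1.2]
3. cons(cons(e, b), cons(h(cons(b, e)), h(cons(b, e))))  →  cons(cons(e, b), cons(b, h(cons(b, e))))   [R4 at 2.1]
4. cons(cons(e, b), cons(b, h(cons(b, e))))  →  cons(cons(e, b), cons(b, b))   [R4 at 2.2]

Reduce t₂ = h(cons(h(h(cons(cons(e, e), e))), e)):
1. h(cons(h(h(cons(cons(e, e), e))), e))  →  h(h(cons(cons(e, e), e)))   [R4 at ε]
2. h(h(cons(cons(e, e), e)))  →  h(cons(e, e))   [R4 at 1]
3. h(cons(e, e))  →  e   [R4 at ε]

no — NF(t₁) = cons(cons(e, b), cons(b, b)), NF(t₂) = e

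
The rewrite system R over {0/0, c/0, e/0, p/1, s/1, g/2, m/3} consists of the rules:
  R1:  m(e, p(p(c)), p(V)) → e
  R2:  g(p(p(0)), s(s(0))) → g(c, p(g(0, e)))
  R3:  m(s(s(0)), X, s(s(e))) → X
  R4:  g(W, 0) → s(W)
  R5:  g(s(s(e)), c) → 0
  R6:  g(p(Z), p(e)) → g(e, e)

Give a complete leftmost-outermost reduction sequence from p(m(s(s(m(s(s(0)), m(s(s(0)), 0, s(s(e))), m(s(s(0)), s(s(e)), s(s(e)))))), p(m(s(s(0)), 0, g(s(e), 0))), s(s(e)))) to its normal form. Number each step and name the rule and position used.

p(p(0))

1. p(m(s(s(m(s(s(0)), m(s(s(0)), 0, s(s(e))), m(s(s(0)), s(s(e)), s(s(e)))))), p(m(s(s(0)), 0, g(s(e), 0))), s(s(e))))  →  p(m(s(s(m(s(s(0)), 0, m(s(s(0)), s(s(e)), s(s(e)))))), p(m(s(s(0)), 0, g(s(e), 0))), s(s(e))))   [R3 at 1.1.1.1.2]
2. p(m(s(s(m(s(s(0)), 0, m(s(s(0)), s(s(e)), s(s(e)))))), p(m(s(s(0)), 0, g(s(e), 0))), s(s(e))))  →  p(m(s(s(m(s(s(0)), 0, s(s(e))))), p(m(s(s(0)), 0, g(s(e), 0))), s(s(e))))   [R3 at 1.1.1.1.3]
3. p(m(s(s(m(s(s(0)), 0, s(s(e))))), p(m(s(s(0)), 0, g(s(e), 0))), s(s(e))))  →  p(m(s(s(0)), p(m(s(s(0)), 0, g(s(e), 0))), s(s(e))))   [R3 at 1.1.1.1]
4. p(m(s(s(0)), p(m(s(s(0)), 0, g(s(e), 0))), s(s(e))))  →  p(p(m(s(s(0)), 0, g(s(e), 0))))   [R3 at 1]
5. p(p(m(s(s(0)), 0, g(s(e), 0))))  →  p(p(m(s(s(0)), 0, s(s(e)))))   [R4 at 1.1.3]
6. p(p(m(s(s(0)), 0, s(s(e)))))  →  p(p(0))   [R3 at 1.1]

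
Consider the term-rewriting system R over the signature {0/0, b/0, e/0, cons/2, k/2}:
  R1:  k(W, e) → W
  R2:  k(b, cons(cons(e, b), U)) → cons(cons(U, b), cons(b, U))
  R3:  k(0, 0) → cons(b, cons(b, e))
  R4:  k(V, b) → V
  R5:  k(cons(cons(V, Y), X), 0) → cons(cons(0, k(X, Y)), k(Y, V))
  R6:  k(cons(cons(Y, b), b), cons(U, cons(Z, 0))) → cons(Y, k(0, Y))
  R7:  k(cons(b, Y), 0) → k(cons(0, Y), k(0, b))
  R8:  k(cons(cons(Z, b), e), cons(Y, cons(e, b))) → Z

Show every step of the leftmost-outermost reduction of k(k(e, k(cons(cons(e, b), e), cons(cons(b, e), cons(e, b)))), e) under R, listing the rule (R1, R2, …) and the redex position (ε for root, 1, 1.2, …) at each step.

1. k(k(e, k(cons(cons(e, b), e), cons(cons(b, e), cons(e, b)))), e)  →  k(e, k(cons(cons(e, b), e), cons(cons(b, e), cons(e, b))))   [R1 at ε]
2. k(e, k(cons(cons(e, b), e), cons(cons(b, e), cons(e, b))))  →  k(e, e)   [R8 at 2]
3. k(e, e)  →  e   [R1 at ε]

e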